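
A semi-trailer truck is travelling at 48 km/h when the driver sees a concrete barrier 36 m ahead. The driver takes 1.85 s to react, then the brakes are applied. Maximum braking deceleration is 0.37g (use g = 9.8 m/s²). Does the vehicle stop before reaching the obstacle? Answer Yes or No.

No

48 km/h ÷ 3.6 = 13.3333 m/s.
a = 0.37 × 9.8 = 3.626 m/s².
Reaction distance = 13.3333 × 1.85 = 24.667 m.
Braking distance = v²/(2a) = 177.777 / 7.252 = 24.514 m.
Total stopping distance = 24.667 + 24.514 = 49.181 m, vs 36 m available — it cannot stop in time and overshoots by 49.181 − 36 = 13.181 m.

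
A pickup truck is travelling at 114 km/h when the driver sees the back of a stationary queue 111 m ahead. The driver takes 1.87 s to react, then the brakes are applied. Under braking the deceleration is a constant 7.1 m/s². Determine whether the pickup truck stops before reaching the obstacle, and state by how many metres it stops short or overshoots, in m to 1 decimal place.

No — it overshoots by 18.8 m

114 km/h ÷ 3.6 = 31.6667 m/s.
Reaction distance = 31.6667 × 1.87 = 59.217 m.
Braking distance = v²/(2a) = 1002.780 / 14.200 = 70.618 m.
Total stopping distance = 59.217 + 70.618 = 129.835 m, vs 111 m available — it cannot stop in time and overshoots by 129.835 − 111 = 18.835 m.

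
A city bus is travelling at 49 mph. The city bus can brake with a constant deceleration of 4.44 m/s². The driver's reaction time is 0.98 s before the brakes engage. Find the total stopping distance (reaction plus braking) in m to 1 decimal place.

Total stopping distance ≈ 75.5 m

49 mph × 0.44704 = 21.9050 m/s.
Reaction distance = v·t_r = 21.9050 × 0.98 = 21.467 m.
Braking distance = v²/(2a) = 21.9050² / (2 × 4.440) = 479.829 / 8.880 = 54.035 m.
Total = 21.467 + 54.035 = 75.502 m.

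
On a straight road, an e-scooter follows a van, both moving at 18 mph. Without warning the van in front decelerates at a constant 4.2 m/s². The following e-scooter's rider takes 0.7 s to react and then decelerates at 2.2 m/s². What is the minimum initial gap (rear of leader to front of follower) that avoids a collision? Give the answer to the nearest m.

18 mph × 0.44704 = 8.0467 m/s.
Leader travels v²/(2a_L) = 64.749 / 8.400 = 7.708 m before stopping.
Follower covers v·t_r = 8.0467 × 0.7 = 5.633 m while reacting, then v²/(2a_F) = 64.749 / 4.400 = 14.716 m while braking, for a total of 5.633 + 14.716 = 20.349 m.
Since a_F ≤ a_L and the follower starts braking later, the follower is never slower than the leader, so the closest approach is when both have stopped.
Minimum gap = 20.349 − 7.708 = 12.641 m.

Minimum gap ≈ 13 m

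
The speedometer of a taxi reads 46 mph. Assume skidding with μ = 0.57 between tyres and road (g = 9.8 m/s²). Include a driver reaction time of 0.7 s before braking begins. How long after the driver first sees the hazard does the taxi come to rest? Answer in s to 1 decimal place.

46 mph × 0.44704 = 20.5638 m/s.
a = μg = 0.57 × 9.8 = 5.586 m/s².
Braking time = v/a = 20.5638 / 5.586 = 3.681 s.
Total = 0.7 + 3.681 = 4.381 s.

Total time ≈ 4.4 s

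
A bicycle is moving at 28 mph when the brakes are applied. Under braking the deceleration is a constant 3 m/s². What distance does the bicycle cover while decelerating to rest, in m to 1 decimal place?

28 mph × 0.44704 = 12.5171 m/s.
Braking distance = v²/(2a) = 12.5171² / (2 × 3.000) = 156.678 / 6.000 = 26.113 m.

Braking distance ≈ 26.1 m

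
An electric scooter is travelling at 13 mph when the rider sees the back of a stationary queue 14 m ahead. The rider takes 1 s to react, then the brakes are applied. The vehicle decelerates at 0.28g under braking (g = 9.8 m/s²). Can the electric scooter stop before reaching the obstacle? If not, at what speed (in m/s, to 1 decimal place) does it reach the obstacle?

13 mph × 0.44704 = 5.8115 m/s.
a = 0.28 × 9.8 = 2.744 m/s².
Reaction distance = 5.8115 × 1 = 5.811 m.
Braking distance = v²/(2a) = 33.774 / 5.488 = 6.154 m.
Total stopping distance = 5.811 + 6.154 = 11.965 m, vs 14 m available — it stops with 14 − 11.965 = 2.035 m to spare.

Yes — it stops about 2.0 m short of the obstacle, so it never reaches it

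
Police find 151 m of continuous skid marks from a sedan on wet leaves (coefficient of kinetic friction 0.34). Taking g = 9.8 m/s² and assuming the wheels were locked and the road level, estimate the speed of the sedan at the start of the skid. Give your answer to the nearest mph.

Deceleration a = μg = 0.34 × 9.8 = 3.332 m/s².
v = √(2a·d) = √(2 × 3.332 × 151) = √1006.264 = 31.7217 m/s.
= 31.7217 ÷ 0.44704 = 70.959 mph.

Initial speed ≈ 71 mph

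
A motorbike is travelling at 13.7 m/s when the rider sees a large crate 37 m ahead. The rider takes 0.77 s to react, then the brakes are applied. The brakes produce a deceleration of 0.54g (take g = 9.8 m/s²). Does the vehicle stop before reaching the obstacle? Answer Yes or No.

a = 0.54 × 9.8 = 5.292 m/s².
Reaction distance = 13.7000 × 0.77 = 10.549 m.
Braking distance = v²/(2a) = 187.690 / 10.584 = 17.733 m.
Total stopping distance = 10.549 + 17.733 = 28.282 m, vs 37 m available — it stops with 37 − 28.282 = 8.718 m to spare.

Yes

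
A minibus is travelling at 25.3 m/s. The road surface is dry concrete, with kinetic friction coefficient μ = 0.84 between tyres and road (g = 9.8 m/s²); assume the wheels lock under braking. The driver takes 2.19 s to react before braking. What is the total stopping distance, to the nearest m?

Total stopping distance ≈ 94 m

a = μg = 0.84 × 9.8 = 8.232 m/s².
Reaction distance = v·t_r = 25.3000 × 2.19 = 55.407 m.
Braking distance = v²/(2a) = 25.3000² / (2 × 8.232) = 640.090 / 16.464 = 38.878 m.
Total = 55.407 + 38.878 = 94.285 m.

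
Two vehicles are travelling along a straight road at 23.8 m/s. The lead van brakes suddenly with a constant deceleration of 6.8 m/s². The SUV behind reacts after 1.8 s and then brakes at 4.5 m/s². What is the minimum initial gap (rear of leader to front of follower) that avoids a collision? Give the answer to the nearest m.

Minimum gap ≈ 64 m

Leader travels v²/(2a_L) = 566.440 / 13.600 = 41.650 m before stopping.
Follower covers v·t_r = 23.8000 × 1.8 = 42.840 m while reacting, then v²/(2a_F) = 566.440 / 9.000 = 62.938 m while braking, for a total of 42.840 + 62.938 = 105.778 m.
Since a_F ≤ a_L and the follower starts braking later, the follower is never slower than the leader, so the closest approach is when both have stopped.
Minimum gap = 105.778 − 41.650 = 64.128 m.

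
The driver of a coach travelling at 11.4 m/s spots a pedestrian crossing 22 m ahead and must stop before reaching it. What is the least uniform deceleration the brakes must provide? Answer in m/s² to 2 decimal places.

v² = 2a·d ⇒ a = v²/(2d) = 11.4000² / (2 × 22.000) = 129.960 / 44.000 = 2.9536 m/s².

Required deceleration ≈ 2.95 m/s²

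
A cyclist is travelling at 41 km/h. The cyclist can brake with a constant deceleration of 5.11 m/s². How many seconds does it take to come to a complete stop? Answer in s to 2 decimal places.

41 km/h ÷ 3.6 = 11.3889 m/s.
Braking time = v/a = 11.3889 / 5.110 = 2.229 s.

Braking time ≈ 2.23 s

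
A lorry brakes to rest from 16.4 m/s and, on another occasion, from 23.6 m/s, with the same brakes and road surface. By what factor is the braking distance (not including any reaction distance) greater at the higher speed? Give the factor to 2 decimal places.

Factor ≈ 2.07

Braking distance d = v²/(2a), so with a fixed, d ∝ v².
Factor = (23.6/16.4)² = 1.4390² = 2.0707.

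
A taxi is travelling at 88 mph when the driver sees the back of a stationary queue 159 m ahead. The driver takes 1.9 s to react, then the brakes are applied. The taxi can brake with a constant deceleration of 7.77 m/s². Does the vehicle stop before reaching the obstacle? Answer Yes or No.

88 mph × 0.44704 = 39.3395 m/s.
Reaction distance = 39.3395 × 1.9 = 74.745 m.
Braking distance = v²/(2a) = 1547.596 / 15.540 = 99.588 m.
Total stopping distance = 74.745 + 99.588 = 174.333 m, vs 159 m available — it cannot stop in time and overshoots by 174.333 − 159 = 15.333 m.

No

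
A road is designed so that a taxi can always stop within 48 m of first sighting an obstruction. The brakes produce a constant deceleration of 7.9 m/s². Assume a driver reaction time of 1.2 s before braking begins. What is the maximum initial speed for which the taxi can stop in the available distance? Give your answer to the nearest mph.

Maximum speed ≈ 44 mph

Stopping distance: v·t_r + v²/(2a) = 48 with t_r = 1.2 s and a = 7.900 m/s².
So v² + 18.960 v − 758.40 = 0.
Positive root: v = −a·t_r + √((a·t_r)² + 2a·d) = −9.480 + √(89.870 + 758.40) = 19.6451 m/s.
19.6451 m/s ÷ 0.44704 = 43.945 mph.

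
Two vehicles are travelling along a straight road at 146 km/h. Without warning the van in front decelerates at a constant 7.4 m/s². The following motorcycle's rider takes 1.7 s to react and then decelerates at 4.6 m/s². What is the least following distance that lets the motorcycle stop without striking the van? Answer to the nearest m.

Minimum gap ≈ 137 m

146 km/h ÷ 3.6 = 40.5556 m/s.
Leader travels v²/(2a_L) = 1644.757 / 14.800 = 111.132 m before stopping.
Follower covers v·t_r = 40.5556 × 1.7 = 68.945 m while reacting, then v²/(2a_F) = 1644.757 / 9.200 = 178.778 m while braking, for a total of 68.945 + 178.778 = 247.723 m.
Since a_F ≤ a_L and the follower starts braking later, the follower is never slower than the leader, so the closest approach is when both have stopped.
Minimum gap = 247.723 − 111.132 = 136.591 m.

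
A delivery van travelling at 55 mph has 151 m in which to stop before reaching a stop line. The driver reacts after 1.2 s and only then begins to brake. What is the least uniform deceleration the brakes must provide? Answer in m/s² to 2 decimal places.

Required deceleration ≈ 2.49 m/s²

55 mph × 0.44704 = 24.5872 m/s.
Distance covered during reaction = 24.5872 × 1.2 = 29.505 m.
Distance available for braking: 151 − 29.505 = 121.495 m.
v² = 2a·d ⇒ a = v²/(2d) = 24.5872² / (2 × 121.495) = 604.530 / 242.990 = 2.4879 m/s².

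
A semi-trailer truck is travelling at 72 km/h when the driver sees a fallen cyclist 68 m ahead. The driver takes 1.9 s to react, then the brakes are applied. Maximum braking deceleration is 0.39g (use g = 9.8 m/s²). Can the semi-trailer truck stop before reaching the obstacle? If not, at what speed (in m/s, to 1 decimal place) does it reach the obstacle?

72 km/h ÷ 3.6 = 20.0000 m/s.
a = 0.39 × 9.8 = 3.822 m/s².
Reaction distance = 20.0000 × 1.9 = 38.000 m.
Braking distance needed to stop: v²/(2a) = 400.000 / 7.644 = 52.329 m, so total needed = 38.000 + 52.329 = 90.329 m > 68 m — it cannot stop.
Distance remaining when braking begins: 68 − 38.000 = 30.000 m.
v² = v₀² − 2a·d = 400.000 − 2 × 3.822 × 30.000 = 170.680 m²/s².
v = √170.680 = 13.064 m/s.

No — it strikes the obstacle at 13.1 m/s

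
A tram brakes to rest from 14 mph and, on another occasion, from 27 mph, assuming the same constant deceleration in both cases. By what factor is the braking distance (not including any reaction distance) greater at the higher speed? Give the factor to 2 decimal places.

Factor ≈ 3.72

Braking distance d = v²/(2a), so with a fixed, d ∝ v².
Factor = (27/14)² = 1.9286² = 3.7195.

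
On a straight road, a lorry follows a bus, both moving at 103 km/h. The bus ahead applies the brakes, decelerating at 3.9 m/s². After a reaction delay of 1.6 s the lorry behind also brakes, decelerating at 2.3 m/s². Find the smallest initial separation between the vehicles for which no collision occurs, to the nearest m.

103 km/h ÷ 3.6 = 28.6111 m/s.
Leader travels v²/(2a_L) = 818.595 / 7.800 = 104.948 m before stopping.
Follower covers v·t_r = 28.6111 × 1.6 = 45.778 m while reacting, then v²/(2a_F) = 818.595 / 4.600 = 177.955 m while braking, for a total of 45.778 + 177.955 = 223.733 m.
Since a_F ≤ a_L and the follower starts braking later, the follower is never slower than the leader, so the closest approach is when both have stopped.
Minimum gap = 223.733 − 104.948 = 118.785 m.

Minimum gap ≈ 119 m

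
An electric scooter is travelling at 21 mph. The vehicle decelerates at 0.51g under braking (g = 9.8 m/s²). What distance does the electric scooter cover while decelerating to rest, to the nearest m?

21 mph × 0.44704 = 9.3878 m/s.
a = 0.51 × 9.8 = 4.998 m/s².
Braking distance = v²/(2a) = 9.3878² / (2 × 4.998) = 88.131 / 9.996 = 8.817 m.

Braking distance ≈ 9 m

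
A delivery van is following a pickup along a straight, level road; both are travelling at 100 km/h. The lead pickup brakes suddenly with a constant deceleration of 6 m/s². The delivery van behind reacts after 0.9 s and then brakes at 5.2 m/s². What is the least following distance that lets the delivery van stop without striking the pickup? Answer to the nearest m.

100 km/h ÷ 3.6 = 27.7778 m/s.
Leader travels v²/(2a_L) = 771.606 / 12.000 = 64.300 m before stopping.
Follower covers v·t_r = 27.7778 × 0.9 = 25.000 m while reacting, then v²/(2a_F) = 771.606 / 10.400 = 74.193 m while braking, for a total of 25.000 + 74.193 = 99.193 m.
Since a_F ≤ a_L and the follower starts braking later, the follower is never slower than the leader, so the closest approach is when both have stopped.
Minimum gap = 99.193 − 64.300 = 34.893 m.

Minimum gap ≈ 35 m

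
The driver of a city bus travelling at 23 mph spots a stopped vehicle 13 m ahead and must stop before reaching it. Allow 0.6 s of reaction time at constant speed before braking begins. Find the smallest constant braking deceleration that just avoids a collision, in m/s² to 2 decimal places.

23 mph × 0.44704 = 10.2819 m/s.
Distance covered during reaction = 10.2819 × 0.6 = 6.169 m.
Distance available for braking: 13 − 6.169 = 6.831 m.
v² = 2a·d ⇒ a = v²/(2d) = 10.2819² / (2 × 6.831) = 105.717 / 13.662 = 7.7380 m/s².

Required deceleration ≈ 7.74 m/s²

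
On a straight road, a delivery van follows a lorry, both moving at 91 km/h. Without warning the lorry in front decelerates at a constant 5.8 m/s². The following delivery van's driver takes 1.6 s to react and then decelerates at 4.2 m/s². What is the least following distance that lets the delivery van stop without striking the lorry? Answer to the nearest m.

Minimum gap ≈ 61 m

91 km/h ÷ 3.6 = 25.2778 m/s.
Leader travels v²/(2a_L) = 638.967 / 11.600 = 55.083 m before stopping.
Follower covers v·t_r = 25.2778 × 1.6 = 40.444 m while reacting, then v²/(2a_F) = 638.967 / 8.400 = 76.067 m while braking, for a total of 40.444 + 76.067 = 116.511 m.
Since a_F ≤ a_L and the follower starts braking later, the follower is never slower than the leader, so the closest approach is when both have stopped.
Minimum gap = 116.511 − 55.083 = 61.428 m.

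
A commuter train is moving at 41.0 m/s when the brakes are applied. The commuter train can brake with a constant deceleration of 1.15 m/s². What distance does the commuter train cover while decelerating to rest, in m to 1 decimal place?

Braking distance ≈ 730.9 m

Braking distance = v²/(2a) = 41.0000² / (2 × 1.150) = 1681.000 / 2.300 = 730.870 m.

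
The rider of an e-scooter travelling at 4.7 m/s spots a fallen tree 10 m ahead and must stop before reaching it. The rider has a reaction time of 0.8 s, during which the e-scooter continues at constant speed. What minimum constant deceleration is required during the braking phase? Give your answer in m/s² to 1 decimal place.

Distance covered during reaction = 4.7000 × 0.8 = 3.760 m.
Distance available for braking: 10 − 3.760 = 6.240 m.
v² = 2a·d ⇒ a = v²/(2d) = 4.7000² / (2 × 6.240) = 22.090 / 12.480 = 1.7700 m/s².

Required deceleration ≈ 1.8 m/s²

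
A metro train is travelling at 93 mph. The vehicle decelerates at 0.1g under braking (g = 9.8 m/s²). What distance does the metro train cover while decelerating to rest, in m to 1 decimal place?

Braking distance ≈ 881.9 m

93 mph × 0.44704 = 41.5747 m/s.
a = 0.1 × 9.8 = 0.980 m/s².
Braking distance = v²/(2a) = 41.5747² / (2 × 0.980) = 1728.456 / 1.960 = 881.865 m.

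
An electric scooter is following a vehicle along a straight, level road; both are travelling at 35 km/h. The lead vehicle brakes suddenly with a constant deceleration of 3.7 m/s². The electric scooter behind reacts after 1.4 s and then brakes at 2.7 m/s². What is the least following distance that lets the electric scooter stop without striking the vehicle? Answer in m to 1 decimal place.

35 km/h ÷ 3.6 = 9.7222 m/s.
Leader travels v²/(2a_L) = 94.521 / 7.400 = 12.773 m before stopping.
Follower covers v·t_r = 9.7222 × 1.4 = 13.611 m while reacting, then v²/(2a_F) = 94.521 / 5.400 = 17.504 m while braking, for a total of 13.611 + 17.504 = 31.115 m.
Since a_F ≤ a_L and the follower starts braking later, the follower is never slower than the leader, so the closest approach is when both have stopped.
Minimum gap = 31.115 − 12.773 = 18.342 m.

Minimum gap ≈ 18.3 m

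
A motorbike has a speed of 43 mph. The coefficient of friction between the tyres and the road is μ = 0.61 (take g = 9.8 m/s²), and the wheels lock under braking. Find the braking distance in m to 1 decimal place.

43 mph × 0.44704 = 19.2227 m/s.
a = μg = 0.61 × 9.8 = 5.978 m/s².
Braking distance = v²/(2a) = 19.2227² / (2 × 5.978) = 369.512 / 11.956 = 30.906 m.

Braking distance ≈ 30.9 m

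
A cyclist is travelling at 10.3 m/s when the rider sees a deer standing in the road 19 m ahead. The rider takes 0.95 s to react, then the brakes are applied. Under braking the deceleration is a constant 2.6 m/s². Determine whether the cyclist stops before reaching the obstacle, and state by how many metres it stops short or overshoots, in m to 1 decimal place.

No — it overshoots by 11.2 m

Reaction distance = 10.3000 × 0.95 = 9.785 m.
Braking distance = v²/(2a) = 106.090 / 5.200 = 20.402 m.
Total stopping distance = 9.785 + 20.402 = 30.187 m, vs 19 m available — it cannot stop in time and overshoots by 30.187 − 19 = 11.187 m.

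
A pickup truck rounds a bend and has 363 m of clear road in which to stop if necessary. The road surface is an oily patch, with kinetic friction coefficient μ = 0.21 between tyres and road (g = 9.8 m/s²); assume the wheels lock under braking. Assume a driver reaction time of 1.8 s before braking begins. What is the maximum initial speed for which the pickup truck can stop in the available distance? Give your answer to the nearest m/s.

Maximum speed ≈ 35 m/s

a = μg = 0.21 × 9.8 = 2.058 m/s².
Stopping distance: v·t_r + v²/(2a) = 363 with t_r = 1.8 s and a = 2.058 m/s².
So v² + 7.409 v − 1494.11 = 0.
Positive root: v = −a·t_r + √((a·t_r)² + 2a·d) = −3.704 + √(13.720 + 1494.11) = 35.1268 m/s.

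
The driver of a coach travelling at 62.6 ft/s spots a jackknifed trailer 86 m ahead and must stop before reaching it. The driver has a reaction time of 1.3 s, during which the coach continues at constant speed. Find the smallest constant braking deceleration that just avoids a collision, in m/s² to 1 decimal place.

62.6 ft/s × 0.3048 = 19.0805 m/s.
Distance covered during reaction = 19.0805 × 1.3 = 24.805 m.
Distance available for braking: 86 − 24.805 = 61.195 m.
v² = 2a·d ⇒ a = v²/(2d) = 19.0805² / (2 × 61.195) = 364.065 / 122.390 = 2.9746 m/s².

Required deceleration ≈ 3.0 m/s²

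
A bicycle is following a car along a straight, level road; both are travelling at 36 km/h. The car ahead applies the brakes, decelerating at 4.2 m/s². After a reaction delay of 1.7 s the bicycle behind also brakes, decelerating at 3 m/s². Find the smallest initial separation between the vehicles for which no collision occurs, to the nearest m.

Minimum gap ≈ 22 m

36 km/h ÷ 3.6 = 10.0000 m/s.
Leader travels v²/(2a_L) = 100.000 / 8.400 = 11.905 m before stopping.
Follower covers v·t_r = 10.0000 × 1.7 = 17.000 m while reacting, then v²/(2a_F) = 100.000 / 6.000 = 16.667 m while braking, for a total of 17.000 + 16.667 = 33.667 m.
Since a_F ≤ a_L and the follower starts braking later, the follower is never slower than the leader, so the closest approach is when both have stopped.
Minimum gap = 33.667 − 11.905 = 21.762 m.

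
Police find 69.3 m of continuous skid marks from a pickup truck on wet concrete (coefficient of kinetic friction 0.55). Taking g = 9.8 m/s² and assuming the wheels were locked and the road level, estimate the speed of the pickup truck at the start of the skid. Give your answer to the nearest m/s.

Initial speed ≈ 27 m/s

Deceleration a = μg = 0.55 × 9.8 = 5.390 m/s².
v = √(2a·d) = √(2 × 5.390 × 69.3) = √747.054 = 27.3323 m/s.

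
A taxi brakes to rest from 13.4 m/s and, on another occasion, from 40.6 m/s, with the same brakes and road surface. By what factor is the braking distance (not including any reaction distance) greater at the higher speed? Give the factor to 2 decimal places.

Factor ≈ 9.18

Braking distance d = v²/(2a), so with a fixed, d ∝ v².
Factor = (40.6/13.4)² = 3.0299² = 9.1803.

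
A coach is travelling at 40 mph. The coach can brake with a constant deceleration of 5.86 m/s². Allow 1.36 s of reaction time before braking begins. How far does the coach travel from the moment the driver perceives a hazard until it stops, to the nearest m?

Total stopping distance ≈ 52 m

40 mph × 0.44704 = 17.8816 m/s.
Reaction distance = v·t_r = 17.8816 × 1.36 = 24.319 m.
Braking distance = v²/(2a) = 17.8816² / (2 × 5.860) = 319.752 / 11.720 = 27.283 m.
Total = 24.319 + 27.283 = 51.602 m.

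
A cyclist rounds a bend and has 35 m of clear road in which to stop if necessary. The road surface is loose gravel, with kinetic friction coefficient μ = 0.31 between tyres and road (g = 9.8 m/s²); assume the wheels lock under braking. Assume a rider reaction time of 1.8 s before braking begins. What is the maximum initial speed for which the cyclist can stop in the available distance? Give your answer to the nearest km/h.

Maximum speed ≈ 36 km/h

a = μg = 0.31 × 9.8 = 3.038 m/s².
Stopping distance: v·t_r + v²/(2a) = 35 with t_r = 1.8 s and a = 3.038 m/s².
So v² + 10.937 v − 212.66 = 0.
Positive root: v = −a·t_r + √((a·t_r)² + 2a·d) = −5.468 + √(29.899 + 212.66) = 10.1063 m/s.
10.1063 m/s × 3.6 = 36.383 km/h.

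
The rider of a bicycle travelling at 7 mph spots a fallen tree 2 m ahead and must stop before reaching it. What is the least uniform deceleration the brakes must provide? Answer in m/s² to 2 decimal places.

7 mph × 0.44704 = 3.1293 m/s.
v² = 2a·d ⇒ a = v²/(2d) = 3.1293² / (2 × 2.000) = 9.793 / 4.000 = 2.4482 m/s².

Required deceleration ≈ 2.45 m/s²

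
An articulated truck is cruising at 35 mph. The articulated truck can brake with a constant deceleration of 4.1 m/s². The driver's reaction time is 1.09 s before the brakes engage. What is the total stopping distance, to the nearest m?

35 mph × 0.44704 = 15.6464 m/s.
Reaction distance = v·t_r = 15.6464 × 1.09 = 17.055 m.
Braking distance = v²/(2a) = 15.6464² / (2 × 4.100) = 244.810 / 8.200 = 29.855 m.
Total = 17.055 + 29.855 = 46.910 m.

Total stopping distance ≈ 47 m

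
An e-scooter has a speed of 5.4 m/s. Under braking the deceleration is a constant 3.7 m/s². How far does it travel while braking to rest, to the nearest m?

Braking distance = v²/(2a) = 5.4000² / (2 × 3.700) = 29.160 / 7.400 = 3.941 m.

Braking distance ≈ 4 m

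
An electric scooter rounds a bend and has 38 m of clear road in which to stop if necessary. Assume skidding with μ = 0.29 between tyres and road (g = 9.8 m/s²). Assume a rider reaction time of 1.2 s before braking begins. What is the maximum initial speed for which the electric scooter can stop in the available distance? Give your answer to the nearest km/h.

a = μg = 0.29 × 9.8 = 2.842 m/s².
Stopping distance: v·t_r + v²/(2a) = 38 with t_r = 1.2 s and a = 2.842 m/s².
So v² + 6.821 v − 215.99 = 0.
Positive root: v = −a·t_r + √((a·t_r)² + 2a·d) = −3.410 + √(11.628 + 215.99) = 11.6770 m/s.
11.6770 m/s × 3.6 = 42.037 km/h.

Maximum speed ≈ 42 km/h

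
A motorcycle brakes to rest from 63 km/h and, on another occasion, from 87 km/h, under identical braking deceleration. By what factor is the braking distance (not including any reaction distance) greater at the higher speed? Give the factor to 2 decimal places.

Braking distance d = v²/(2a), so with a fixed, d ∝ v².
Factor = (87/63)² = 1.3810² = 1.9072.

Factor ≈ 1.91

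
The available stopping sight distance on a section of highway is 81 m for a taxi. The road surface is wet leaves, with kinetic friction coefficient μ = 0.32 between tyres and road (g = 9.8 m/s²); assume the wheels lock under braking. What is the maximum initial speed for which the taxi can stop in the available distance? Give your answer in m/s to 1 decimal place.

Maximum speed ≈ 22.5 m/s

a = μg = 0.32 × 9.8 = 3.136 m/s².
v²/(2a) = d ⇒ v = √(2 × 3.136 × 81) = √508.03 = 22.5395 m/s.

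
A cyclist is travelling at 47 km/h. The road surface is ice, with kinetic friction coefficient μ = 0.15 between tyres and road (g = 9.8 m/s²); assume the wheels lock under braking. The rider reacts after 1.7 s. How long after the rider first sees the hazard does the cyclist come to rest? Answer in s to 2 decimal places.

47 km/h ÷ 3.6 = 13.0556 m/s.
a = μg = 0.15 × 9.8 = 1.470 m/s².
Braking time = v/a = 13.0556 / 1.470 = 8.881 s.
Total = 1.7 + 8.881 = 10.581 s.

Total time ≈ 10.58 s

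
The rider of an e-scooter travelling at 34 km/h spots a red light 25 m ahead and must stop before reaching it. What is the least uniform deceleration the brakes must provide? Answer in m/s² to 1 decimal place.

Required deceleration ≈ 1.8 m/s²

34 km/h ÷ 3.6 = 9.4444 m/s.
v² = 2a·d ⇒ a = v²/(2d) = 9.4444² / (2 × 25.000) = 89.197 / 50.000 = 1.7839 m/s².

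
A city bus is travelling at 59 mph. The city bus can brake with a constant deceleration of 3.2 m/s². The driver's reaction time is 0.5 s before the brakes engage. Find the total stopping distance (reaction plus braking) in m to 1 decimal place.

Total stopping distance ≈ 121.9 m

59 mph × 0.44704 = 26.3754 m/s.
Reaction distance = v·t_r = 26.3754 × 0.5 = 13.188 m.
Braking distance = v²/(2a) = 26.3754² / (2 × 3.200) = 695.662 / 6.400 = 108.697 m.
Total = 13.188 + 108.697 = 121.885 m.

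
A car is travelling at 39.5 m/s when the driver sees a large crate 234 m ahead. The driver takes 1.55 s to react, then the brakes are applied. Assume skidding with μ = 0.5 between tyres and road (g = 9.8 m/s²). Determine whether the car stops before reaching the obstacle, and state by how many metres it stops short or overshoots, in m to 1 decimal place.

a = μg = 0.5 × 9.8 = 4.900 m/s².
Reaction distance = 39.5000 × 1.55 = 61.225 m.
Braking distance = v²/(2a) = 1560.250 / 9.800 = 159.209 m.
Total stopping distance = 61.225 + 159.209 = 220.434 m, vs 234 m available — it stops with 234 − 220.434 = 13.566 m to spare.

Yes — it stops 13.6 m short of the obstacle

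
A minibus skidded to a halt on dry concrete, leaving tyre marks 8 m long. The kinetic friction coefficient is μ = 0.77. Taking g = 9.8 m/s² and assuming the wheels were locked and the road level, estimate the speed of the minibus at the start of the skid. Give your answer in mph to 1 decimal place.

Initial speed ≈ 24.6 mph

Deceleration a = μg = 0.77 × 9.8 = 7.546 m/s².
v = √(2a·d) = √(2 × 7.546 × 8) = √120.736 = 10.9880 m/s.
= 10.9880 ÷ 0.44704 = 24.579 mph.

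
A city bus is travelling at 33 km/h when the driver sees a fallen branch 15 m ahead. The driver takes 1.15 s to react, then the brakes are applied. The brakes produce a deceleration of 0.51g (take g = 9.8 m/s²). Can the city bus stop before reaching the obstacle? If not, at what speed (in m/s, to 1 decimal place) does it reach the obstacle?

No — it strikes the obstacle at 6.3 m/s

33 km/h ÷ 3.6 = 9.1667 m/s.
a = 0.51 × 9.8 = 4.998 m/s².
Reaction distance = 9.1667 × 1.15 = 10.542 m.
Braking distance needed to stop: v²/(2a) = 84.028 / 9.996 = 8.406 m, so total needed = 10.542 + 8.406 = 18.948 m > 15 m — it cannot stop.
Distance remaining when braking begins: 15 − 10.542 = 4.458 m.
v² = v₀² − 2a·d = 84.028 − 2 × 4.998 × 4.458 = 39.466 m²/s².
v = √39.466 = 6.282 m/s.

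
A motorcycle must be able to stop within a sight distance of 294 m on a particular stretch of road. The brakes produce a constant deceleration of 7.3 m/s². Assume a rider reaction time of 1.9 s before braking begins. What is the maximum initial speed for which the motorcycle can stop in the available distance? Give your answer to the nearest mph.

Stopping distance: v·t_r + v²/(2a) = 294 with t_r = 1.9 s and a = 7.300 m/s².
So v² + 27.740 v − 4292.40 = 0.
Positive root: v = −a·t_r + √((a·t_r)² + 2a·d) = −13.870 + √(192.377 + 4292.40) = 53.0985 m/s.
53.0985 m/s ÷ 0.44704 = 118.778 mph.

Maximum speed ≈ 119 mph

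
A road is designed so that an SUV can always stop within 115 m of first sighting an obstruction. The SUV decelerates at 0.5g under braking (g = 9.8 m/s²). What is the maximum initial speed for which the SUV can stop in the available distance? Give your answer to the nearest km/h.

Maximum speed ≈ 121 km/h

a = 0.5 × 9.8 = 4.900 m/s².
v²/(2a) = d ⇒ v = √(2 × 4.900 × 115) = √1127.00 = 33.5708 m/s.
33.5708 m/s × 3.6 = 120.855 km/h.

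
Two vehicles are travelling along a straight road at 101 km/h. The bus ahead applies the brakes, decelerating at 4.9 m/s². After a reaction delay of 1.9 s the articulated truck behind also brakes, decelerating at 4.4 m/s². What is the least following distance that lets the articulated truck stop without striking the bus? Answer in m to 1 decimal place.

101 km/h ÷ 3.6 = 28.0556 m/s.
Leader travels v²/(2a_L) = 787.117 / 9.800 = 80.318 m before stopping.
Follower covers v·t_r = 28.0556 × 1.9 = 53.306 m while reacting, then v²/(2a_F) = 787.117 / 8.800 = 89.445 m while braking, for a total of 53.306 + 89.445 = 142.751 m.
Since a_F ≤ a_L and the follower starts braking later, the follower is never slower than the leader, so the closest approach is when both have stopped.
Minimum gap = 142.751 − 80.318 = 62.433 m.

Minimum gap ≈ 62.4 m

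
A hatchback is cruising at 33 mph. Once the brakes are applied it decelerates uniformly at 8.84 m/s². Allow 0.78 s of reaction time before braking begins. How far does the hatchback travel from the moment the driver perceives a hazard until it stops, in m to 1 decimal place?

Total stopping distance ≈ 23.8 m

33 mph × 0.44704 = 14.7523 m/s.
Reaction distance = v·t_r = 14.7523 × 0.78 = 11.507 m.
Braking distance = v²/(2a) = 14.7523² / (2 × 8.840) = 217.630 / 17.680 = 12.309 m.
Total = 11.507 + 12.309 = 23.816 m.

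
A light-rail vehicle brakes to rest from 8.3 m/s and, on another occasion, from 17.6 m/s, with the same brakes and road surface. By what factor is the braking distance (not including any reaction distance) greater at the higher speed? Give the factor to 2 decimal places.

Factor ≈ 4.50

Braking distance d = v²/(2a), so with a fixed, d ∝ v².
Factor = (17.6/8.3)² = 2.1205² = 4.4965.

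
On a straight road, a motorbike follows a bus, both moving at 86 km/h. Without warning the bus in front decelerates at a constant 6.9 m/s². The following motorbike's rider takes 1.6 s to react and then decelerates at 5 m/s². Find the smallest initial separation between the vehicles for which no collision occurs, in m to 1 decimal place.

86 km/h ÷ 3.6 = 23.8889 m/s.
Leader travels v²/(2a_L) = 570.680 / 13.800 = 41.354 m before stopping.
Follower covers v·t_r = 23.8889 × 1.6 = 38.222 m while reacting, then v²/(2a_F) = 570.680 / 10.000 = 57.068 m while braking, for a total of 38.222 + 57.068 = 95.290 m.
Since a_F ≤ a_L and the follower starts braking later, the follower is never slower than the leader, so the closest approach is when both have stopped.
Minimum gap = 95.290 − 41.354 = 53.936 m.

Minimum gap ≈ 53.9 m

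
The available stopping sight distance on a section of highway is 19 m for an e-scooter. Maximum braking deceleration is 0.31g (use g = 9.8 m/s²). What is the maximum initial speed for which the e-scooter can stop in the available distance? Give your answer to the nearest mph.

Maximum speed ≈ 24 mph

a = 0.31 × 9.8 = 3.038 m/s².
v²/(2a) = d ⇒ v = √(2 × 3.038 × 19) = √115.44 = 10.7443 m/s.
10.7443 m/s ÷ 0.44704 = 24.034 mph.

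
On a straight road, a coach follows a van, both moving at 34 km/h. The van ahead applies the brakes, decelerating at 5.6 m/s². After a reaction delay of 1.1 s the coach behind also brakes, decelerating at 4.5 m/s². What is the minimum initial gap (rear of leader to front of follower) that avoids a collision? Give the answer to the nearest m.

Minimum gap ≈ 12 m

34 km/h ÷ 3.6 = 9.4444 m/s.
Leader travels v²/(2a_L) = 89.197 / 11.200 = 7.964 m before stopping.
Follower covers v·t_r = 9.4444 × 1.1 = 10.389 m while reacting, then v²/(2a_F) = 89.197 / 9.000 = 9.911 m while braking, for a total of 10.389 + 9.911 = 20.300 m.
Since a_F ≤ a_L and the follower starts braking later, the follower is never slower than the leader, so the closest approach is when both have stopped.
Minimum gap = 20.300 − 7.964 = 12.336 m.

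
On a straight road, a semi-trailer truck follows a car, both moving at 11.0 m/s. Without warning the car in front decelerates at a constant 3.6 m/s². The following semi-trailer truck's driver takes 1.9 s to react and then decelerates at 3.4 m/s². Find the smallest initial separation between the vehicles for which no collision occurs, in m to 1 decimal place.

Minimum gap ≈ 21.9 m

Leader travels v²/(2a_L) = 121.000 / 7.200 = 16.806 m before stopping.
Follower covers v·t_r = 11.0000 × 1.9 = 20.900 m while reacting, then v²/(2a_F) = 121.000 / 6.800 = 17.794 m while braking, for a total of 20.900 + 17.794 = 38.694 m.
Since a_F ≤ a_L and the follower starts braking later, the follower is never slower than the leader, so the closest approach is when both have stopped.
Minimum gap = 38.694 − 16.806 = 21.888 m.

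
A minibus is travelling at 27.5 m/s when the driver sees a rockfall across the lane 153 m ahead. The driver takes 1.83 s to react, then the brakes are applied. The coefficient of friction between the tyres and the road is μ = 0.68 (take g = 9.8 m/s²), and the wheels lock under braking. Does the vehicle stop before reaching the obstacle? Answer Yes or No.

Yes

a = μg = 0.68 × 9.8 = 6.664 m/s².
Reaction distance = 27.5000 × 1.83 = 50.325 m.
Braking distance = v²/(2a) = 756.250 / 13.328 = 56.741 m.
Total stopping distance = 50.325 + 56.741 = 107.066 m, vs 153 m available — it stops with 153 − 107.066 = 45.934 m to spare.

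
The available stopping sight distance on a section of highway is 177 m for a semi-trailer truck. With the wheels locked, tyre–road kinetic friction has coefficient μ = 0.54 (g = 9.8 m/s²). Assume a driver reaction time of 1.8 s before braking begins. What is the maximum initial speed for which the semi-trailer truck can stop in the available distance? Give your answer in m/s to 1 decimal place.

Maximum speed ≈ 34.8 m/s

a = μg = 0.54 × 9.8 = 5.292 m/s².
Stopping distance: v·t_r + v²/(2a) = 177 with t_r = 1.8 s and a = 5.292 m/s².
So v² + 19.051 v − 1873.37 = 0.
Positive root: v = −a·t_r + √((a·t_r)² + 2a·d) = −9.526 + √(90.745 + 1873.37) = 34.7923 m/s.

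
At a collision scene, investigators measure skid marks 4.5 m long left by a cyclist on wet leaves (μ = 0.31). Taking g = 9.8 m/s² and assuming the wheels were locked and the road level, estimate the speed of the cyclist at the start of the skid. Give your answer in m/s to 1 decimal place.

Deceleration a = μg = 0.31 × 9.8 = 3.038 m/s².
v = √(2a·d) = √(2 × 3.038 × 4.5) = √27.342 = 5.2290 m/s.

Initial speed ≈ 5.2 m/s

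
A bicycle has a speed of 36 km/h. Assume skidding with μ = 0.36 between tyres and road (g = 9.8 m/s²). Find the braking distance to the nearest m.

Braking distance ≈ 14 m

36 km/h ÷ 3.6 = 10.0000 m/s.
a = μg = 0.36 × 9.8 = 3.528 m/s².
Braking distance = v²/(2a) = 10.0000² / (2 × 3.528) = 100.000 / 7.056 = 14.172 m.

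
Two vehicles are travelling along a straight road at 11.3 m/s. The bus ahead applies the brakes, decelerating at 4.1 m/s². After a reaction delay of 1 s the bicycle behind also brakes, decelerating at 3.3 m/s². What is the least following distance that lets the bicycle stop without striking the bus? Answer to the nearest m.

Leader travels v²/(2a_L) = 127.690 / 8.200 = 15.572 m before stopping.
Follower covers v·t_r = 11.3000 × 1 = 11.300 m while reacting, then v²/(2a_F) = 127.690 / 6.600 = 19.347 m while braking, for a total of 11.300 + 19.347 = 30.647 m.
Since a_F ≤ a_L and the follower starts braking later, the follower is never slower than the leader, so the closest approach is when both have stopped.
Minimum gap = 30.647 − 15.572 = 15.075 m.

Minimum gap ≈ 15 m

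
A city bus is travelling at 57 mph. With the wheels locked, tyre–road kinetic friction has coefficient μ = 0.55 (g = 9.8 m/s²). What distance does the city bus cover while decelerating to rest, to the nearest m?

Braking distance ≈ 60 m

57 mph × 0.44704 = 25.4813 m/s.
a = μg = 0.55 × 9.8 = 5.390 m/s².
Braking distance = v²/(2a) = 25.4813² / (2 × 5.390) = 649.297 / 10.780 = 60.232 m.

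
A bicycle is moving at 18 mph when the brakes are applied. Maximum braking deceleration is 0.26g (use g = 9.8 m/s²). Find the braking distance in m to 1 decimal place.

Braking distance ≈ 12.7 m

18 mph × 0.44704 = 8.0467 m/s.
a = 0.26 × 9.8 = 2.548 m/s².
Braking distance = v²/(2a) = 8.0467² / (2 × 2.548) = 64.749 / 5.096 = 12.706 m.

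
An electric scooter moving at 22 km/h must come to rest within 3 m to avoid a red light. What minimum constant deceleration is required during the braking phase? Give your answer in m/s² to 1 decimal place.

Required deceleration ≈ 6.2 m/s²

22 km/h ÷ 3.6 = 6.1111 m/s.
v² = 2a·d ⇒ a = v²/(2d) = 6.1111² / (2 × 3.000) = 37.346 / 6.000 = 6.2243 m/s².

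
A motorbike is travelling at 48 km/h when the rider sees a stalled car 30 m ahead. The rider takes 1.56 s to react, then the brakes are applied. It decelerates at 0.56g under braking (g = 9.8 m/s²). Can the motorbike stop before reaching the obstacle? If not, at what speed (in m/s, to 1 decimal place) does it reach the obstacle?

48 km/h ÷ 3.6 = 13.3333 m/s.
a = 0.56 × 9.8 = 5.488 m/s².
Reaction distance = 13.3333 × 1.56 = 20.800 m.
Braking distance needed to stop: v²/(2a) = 177.777 / 10.976 = 16.197 m, so total needed = 20.800 + 16.197 = 36.997 m > 30 m — it cannot stop.
Distance remaining when braking begins: 30 − 20.800 = 9.200 m.
v² = v₀² − 2a·d = 177.777 − 2 × 5.488 × 9.200 = 76.798 m²/s².
v = √76.798 = 8.763 m/s.

No — it strikes the obstacle at 8.8 m/s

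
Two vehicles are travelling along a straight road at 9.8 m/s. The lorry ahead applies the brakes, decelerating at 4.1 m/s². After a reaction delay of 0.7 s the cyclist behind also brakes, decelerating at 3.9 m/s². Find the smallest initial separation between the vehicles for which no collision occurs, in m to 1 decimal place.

Minimum gap ≈ 7.5 m

Leader travels v²/(2a_L) = 96.040 / 8.200 = 11.712 m before stopping.
Follower covers v·t_r = 9.8000 × 0.7 = 6.860 m while reacting, then v²/(2a_F) = 96.040 / 7.800 = 12.313 m while braking, for a total of 6.860 + 12.313 = 19.173 m.
Since a_F ≤ a_L and the follower starts braking later, the follower is never slower than the leader, so the closest approach is when both have stopped.
Minimum gap = 19.173 − 11.712 = 7.461 m.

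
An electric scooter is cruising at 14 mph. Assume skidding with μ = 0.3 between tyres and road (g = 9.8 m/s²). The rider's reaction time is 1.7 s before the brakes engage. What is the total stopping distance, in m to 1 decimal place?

Total stopping distance ≈ 17.3 m

14 mph × 0.44704 = 6.2586 m/s.
a = μg = 0.3 × 9.8 = 2.940 m/s².
Reaction distance = v·t_r = 6.2586 × 1.7 = 10.640 m.
Braking distance = v²/(2a) = 6.2586² / (2 × 2.940) = 39.170 / 5.880 = 6.662 m.
Total = 10.640 + 6.662 = 17.302 m.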